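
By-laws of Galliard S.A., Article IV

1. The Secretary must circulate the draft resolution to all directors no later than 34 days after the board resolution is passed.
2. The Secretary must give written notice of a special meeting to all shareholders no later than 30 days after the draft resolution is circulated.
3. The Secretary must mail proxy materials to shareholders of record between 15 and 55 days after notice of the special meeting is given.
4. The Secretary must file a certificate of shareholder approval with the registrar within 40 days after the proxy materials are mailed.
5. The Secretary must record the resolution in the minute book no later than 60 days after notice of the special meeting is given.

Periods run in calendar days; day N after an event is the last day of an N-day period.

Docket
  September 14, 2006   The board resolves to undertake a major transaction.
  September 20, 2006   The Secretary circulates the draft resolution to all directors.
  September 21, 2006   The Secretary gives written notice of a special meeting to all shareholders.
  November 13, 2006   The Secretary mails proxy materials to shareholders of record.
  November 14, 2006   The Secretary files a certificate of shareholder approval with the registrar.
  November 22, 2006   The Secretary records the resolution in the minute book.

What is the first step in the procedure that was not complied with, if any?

Step 5

(1) due by September 14, 2006 + 34 days = October 18, 2006; completed September 20, 2006, before the deadline.
(2) due by September 20, 2006 + 30 days = October 20, 2006; September 21, 2006 is within that limit.
(3) the permitted window runs from September 21, 2006 + 15 = October 6, 2006 to September 21, 2006 + 55 = November 15, 2006; November 13, 2006 falls inside that range.
(4) due by November 13, 2006 + 40 days = December 23, 2006; done November 14, 2006 — timely.
(5) due by September 21, 2006 + 60 days = November 20, 2006; not done until November 22, 2006, 2 days after the deadline.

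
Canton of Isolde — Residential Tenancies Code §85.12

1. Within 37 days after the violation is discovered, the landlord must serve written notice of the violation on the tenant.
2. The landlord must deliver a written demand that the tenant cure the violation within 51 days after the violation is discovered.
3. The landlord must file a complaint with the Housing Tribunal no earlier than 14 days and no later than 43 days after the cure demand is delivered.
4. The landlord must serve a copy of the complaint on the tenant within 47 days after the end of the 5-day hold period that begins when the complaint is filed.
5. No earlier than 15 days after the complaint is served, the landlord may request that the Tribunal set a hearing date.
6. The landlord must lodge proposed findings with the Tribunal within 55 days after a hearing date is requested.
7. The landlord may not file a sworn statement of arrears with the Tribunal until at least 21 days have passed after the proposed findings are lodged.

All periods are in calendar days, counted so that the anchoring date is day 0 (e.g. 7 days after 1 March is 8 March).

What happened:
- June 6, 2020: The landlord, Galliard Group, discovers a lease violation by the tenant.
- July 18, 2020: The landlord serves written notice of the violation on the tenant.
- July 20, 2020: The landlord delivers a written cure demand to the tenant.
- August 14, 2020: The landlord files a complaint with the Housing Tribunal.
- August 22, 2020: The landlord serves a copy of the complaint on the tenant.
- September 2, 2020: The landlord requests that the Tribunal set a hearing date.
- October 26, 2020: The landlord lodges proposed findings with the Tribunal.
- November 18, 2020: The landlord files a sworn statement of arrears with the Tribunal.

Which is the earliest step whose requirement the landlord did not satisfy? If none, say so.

Step 1

Step 1: 37 days after June 6, 2020 (when the violation is discovered) is July 13, 2020; July 18, 2020 misses that deadline by 5 days.
The analysis stops there.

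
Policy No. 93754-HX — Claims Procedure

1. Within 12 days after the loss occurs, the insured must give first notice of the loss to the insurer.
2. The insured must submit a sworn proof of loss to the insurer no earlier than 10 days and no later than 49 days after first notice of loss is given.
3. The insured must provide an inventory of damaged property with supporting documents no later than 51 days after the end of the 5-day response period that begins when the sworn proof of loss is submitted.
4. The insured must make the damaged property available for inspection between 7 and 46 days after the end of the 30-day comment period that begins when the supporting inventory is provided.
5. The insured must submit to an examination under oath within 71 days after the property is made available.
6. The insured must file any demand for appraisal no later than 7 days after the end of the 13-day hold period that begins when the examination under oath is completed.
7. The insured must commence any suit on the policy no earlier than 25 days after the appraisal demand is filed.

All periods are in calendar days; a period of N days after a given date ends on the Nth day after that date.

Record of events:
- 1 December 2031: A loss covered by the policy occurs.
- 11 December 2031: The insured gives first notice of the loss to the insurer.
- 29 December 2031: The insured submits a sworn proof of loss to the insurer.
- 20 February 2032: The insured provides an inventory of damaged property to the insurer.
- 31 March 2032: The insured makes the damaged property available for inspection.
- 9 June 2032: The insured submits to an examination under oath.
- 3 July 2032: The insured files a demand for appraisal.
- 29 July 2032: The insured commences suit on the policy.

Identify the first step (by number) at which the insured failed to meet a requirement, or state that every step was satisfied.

Step 6

(1) due by 1 December 2031 + 12 days = 13 December 2031; 11 December 2031 is within that limit.
(2) the permitted window runs from 11 December 2031 + 10 = 21 December 2031 to 11 December 2031 + 49 = 29 January 2032; done 29 December 2031 — within the window.
(3) due by 3 January 2032 + 51 days = 23 February 2032; completed 20 February 2032, before the deadline.
(4) the permitted window runs from 21 March 2032 + 7 = 28 March 2032 to 21 March 2032 + 46 = 6 May 2032; 31 March 2032 falls inside that range.
(5) due by 31 March 2032 + 71 days = 10 June 2032; 9 June 2032 is within that limit.
(6) due by 22 June 2032 + 7 days = 29 June 2032; done 3 July 2032 — 4 days late.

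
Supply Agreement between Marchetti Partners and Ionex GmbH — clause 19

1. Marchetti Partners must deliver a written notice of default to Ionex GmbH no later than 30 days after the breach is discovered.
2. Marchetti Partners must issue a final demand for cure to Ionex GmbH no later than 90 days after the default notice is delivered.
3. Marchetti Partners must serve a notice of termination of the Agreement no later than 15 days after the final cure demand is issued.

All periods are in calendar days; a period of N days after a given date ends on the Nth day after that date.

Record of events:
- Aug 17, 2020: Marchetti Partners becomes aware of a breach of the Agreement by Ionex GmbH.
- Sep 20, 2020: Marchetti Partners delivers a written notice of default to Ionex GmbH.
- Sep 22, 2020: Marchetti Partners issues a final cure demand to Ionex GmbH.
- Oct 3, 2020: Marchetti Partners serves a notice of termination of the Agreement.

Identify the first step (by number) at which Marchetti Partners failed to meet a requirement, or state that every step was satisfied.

Step 1

Step 1: 30 days after Aug 17, 2020 (when the breach is discovered) is Sep 16, 2020; not done until Sep 20, 2020, 4 days after the deadline.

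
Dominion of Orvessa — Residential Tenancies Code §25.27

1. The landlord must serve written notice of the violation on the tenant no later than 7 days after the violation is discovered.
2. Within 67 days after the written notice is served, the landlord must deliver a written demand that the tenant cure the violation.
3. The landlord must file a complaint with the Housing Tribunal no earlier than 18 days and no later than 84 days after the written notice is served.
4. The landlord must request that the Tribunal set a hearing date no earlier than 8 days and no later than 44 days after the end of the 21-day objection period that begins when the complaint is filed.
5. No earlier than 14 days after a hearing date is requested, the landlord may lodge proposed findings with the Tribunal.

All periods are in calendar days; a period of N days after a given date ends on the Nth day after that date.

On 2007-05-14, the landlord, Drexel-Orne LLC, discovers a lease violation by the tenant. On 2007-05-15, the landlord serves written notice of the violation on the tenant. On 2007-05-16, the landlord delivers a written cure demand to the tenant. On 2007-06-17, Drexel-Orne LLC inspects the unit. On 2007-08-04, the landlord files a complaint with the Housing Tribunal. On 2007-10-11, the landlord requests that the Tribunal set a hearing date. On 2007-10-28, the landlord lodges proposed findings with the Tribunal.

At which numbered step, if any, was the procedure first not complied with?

(1) due by 2007-05-14 + 7 days = 2007-05-21; completed 2007-05-15, before the deadline.
(2) due by 2007-05-15 + 67 days = 2007-07-21; completed 2007-05-16, before the deadline.
(3) the permitted window runs from 2007-05-15 + 18 = 2007-06-02 to 2007-05-15 + 84 = 2007-08-07; 2007-08-04 falls inside that range.
(4) the permitted window runs from 2007-08-25 + 8 = 2007-09-02 to 2007-08-25 + 44 = 2007-10-08; done 2007-10-11 — 3 days after the window closed.

Step 4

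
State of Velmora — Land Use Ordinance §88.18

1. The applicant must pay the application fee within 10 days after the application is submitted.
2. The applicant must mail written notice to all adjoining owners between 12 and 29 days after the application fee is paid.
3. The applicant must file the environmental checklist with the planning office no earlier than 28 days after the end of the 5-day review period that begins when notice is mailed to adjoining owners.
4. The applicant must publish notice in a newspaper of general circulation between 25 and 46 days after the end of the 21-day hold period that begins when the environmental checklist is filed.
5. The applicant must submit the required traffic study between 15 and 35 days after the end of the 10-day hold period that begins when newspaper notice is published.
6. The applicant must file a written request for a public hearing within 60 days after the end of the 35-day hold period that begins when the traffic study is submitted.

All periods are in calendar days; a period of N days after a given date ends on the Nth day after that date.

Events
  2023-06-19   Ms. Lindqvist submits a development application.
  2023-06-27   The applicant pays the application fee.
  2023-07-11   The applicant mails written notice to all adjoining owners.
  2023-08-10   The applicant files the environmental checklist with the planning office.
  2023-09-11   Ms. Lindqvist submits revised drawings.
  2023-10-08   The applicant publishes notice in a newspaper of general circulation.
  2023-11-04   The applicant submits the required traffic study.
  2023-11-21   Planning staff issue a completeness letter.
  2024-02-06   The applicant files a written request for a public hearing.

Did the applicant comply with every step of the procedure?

No

Step 1 — counting 10 days from 2023-06-19 (when the application is submitted) gives a deadline of 2023-06-29; 2023-06-27 is within that limit.
Step 2 — 12 and 29 days from 2023-06-27 (when the application fee is paid) are 2023-07-09 and 2023-07-26 respectively; 2023-07-11 falls inside that range.
Step 3 — must wait 28 days from 2023-07-16 (end of the 5-day review period, which began when notice is mailed to adjoining owners on 2023-07-11), so not before 2023-08-13; done 2023-08-10 — 3 days too early.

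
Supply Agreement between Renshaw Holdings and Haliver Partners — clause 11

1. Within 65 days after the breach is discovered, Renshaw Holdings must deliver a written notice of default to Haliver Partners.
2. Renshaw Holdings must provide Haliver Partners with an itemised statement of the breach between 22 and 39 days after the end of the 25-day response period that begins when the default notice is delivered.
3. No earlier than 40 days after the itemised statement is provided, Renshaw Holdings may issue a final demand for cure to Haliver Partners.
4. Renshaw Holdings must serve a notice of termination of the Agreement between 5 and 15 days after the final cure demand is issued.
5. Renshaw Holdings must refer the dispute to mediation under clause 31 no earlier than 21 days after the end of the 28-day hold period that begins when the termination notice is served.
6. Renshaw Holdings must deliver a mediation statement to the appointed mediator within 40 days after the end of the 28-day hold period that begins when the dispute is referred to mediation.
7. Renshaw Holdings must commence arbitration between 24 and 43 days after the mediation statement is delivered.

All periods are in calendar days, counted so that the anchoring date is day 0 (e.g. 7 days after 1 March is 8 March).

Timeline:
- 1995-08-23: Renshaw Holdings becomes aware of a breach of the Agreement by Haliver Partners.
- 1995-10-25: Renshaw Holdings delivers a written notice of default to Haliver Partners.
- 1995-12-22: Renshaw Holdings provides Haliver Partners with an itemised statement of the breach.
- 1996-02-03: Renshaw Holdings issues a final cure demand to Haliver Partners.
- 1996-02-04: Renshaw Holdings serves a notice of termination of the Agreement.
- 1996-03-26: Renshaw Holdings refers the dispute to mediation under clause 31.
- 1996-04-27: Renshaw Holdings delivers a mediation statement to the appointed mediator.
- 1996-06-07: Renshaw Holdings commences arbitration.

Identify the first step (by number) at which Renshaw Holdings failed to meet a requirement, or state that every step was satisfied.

Step 4

Step 1 — counting 65 days from 1995-08-23 (when the breach is discovered) gives a deadline of 1995-10-27; completed 1995-10-25, before the deadline.
Step 2 — 22 and 39 days from 1995-11-19 (end of the 25-day response period, which began when the default notice is delivered on 1995-10-25) are 1995-12-11 and 1995-12-28 respectively; done 1995-12-22 — within the window.
Step 3 — must wait 40 days from 1995-12-22 (when the itemised statement is provided), so not before 1996-01-31; done 1996-02-03, after the minimum wait.
Step 4 — 5 and 15 days from 1996-02-03 (when the final cure demand is issued) are 1996-02-08 and 1996-02-18 respectively; 1996-02-04 is 4 days too early.
The analysis stops there.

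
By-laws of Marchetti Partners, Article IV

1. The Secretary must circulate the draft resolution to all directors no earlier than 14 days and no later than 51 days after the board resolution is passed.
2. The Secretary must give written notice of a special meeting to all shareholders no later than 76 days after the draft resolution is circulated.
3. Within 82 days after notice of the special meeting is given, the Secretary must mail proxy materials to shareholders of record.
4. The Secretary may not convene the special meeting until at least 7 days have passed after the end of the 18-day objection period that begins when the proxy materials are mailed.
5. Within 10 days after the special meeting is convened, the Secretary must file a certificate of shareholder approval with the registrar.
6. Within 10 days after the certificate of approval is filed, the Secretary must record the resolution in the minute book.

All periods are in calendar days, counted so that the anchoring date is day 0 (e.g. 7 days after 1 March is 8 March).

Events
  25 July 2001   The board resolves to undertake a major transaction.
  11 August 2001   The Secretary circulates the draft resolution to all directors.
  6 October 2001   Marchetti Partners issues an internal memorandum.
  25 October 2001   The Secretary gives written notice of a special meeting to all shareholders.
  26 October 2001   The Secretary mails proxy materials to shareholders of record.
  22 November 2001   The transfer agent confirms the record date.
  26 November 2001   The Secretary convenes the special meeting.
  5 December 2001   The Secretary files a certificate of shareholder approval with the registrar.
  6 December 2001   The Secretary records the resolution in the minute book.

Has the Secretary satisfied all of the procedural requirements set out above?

Yes

Step 1 — 14 and 51 days from 25 July 2001 (when the board resolution is passed) are 8 August 2001 and 14 September 2001 respectively; 11 August 2001 falls inside that range.
Step 2 — counting 76 days from 11 August 2001 (when the draft resolution is circulated) gives a deadline of 26 October 2001; completed 25 October 2001, before the deadline.
Step 3 — counting 82 days from 25 October 2001 (when notice of the special meeting is given) gives a deadline of 15 January 2002; done 26 October 2001 — timely.
Step 4 — must wait 7 days from 13 November 2001 (end of the 18-day objection period, which began when the proxy materials are mailed on 26 October 2001), so not before 20 November 2001; 26 November 2001 is on or after that date.
Step 5 — counting 10 days from 26 November 2001 (when the special meeting is convened) gives a deadline of 6 December 2001; 5 December 2001 is within that limit.
Step 6 — counting 10 days from 5 December 2001 (when the certificate of approval is filed) gives a deadline of 15 December 2001; completed 6 December 2001, before the deadline.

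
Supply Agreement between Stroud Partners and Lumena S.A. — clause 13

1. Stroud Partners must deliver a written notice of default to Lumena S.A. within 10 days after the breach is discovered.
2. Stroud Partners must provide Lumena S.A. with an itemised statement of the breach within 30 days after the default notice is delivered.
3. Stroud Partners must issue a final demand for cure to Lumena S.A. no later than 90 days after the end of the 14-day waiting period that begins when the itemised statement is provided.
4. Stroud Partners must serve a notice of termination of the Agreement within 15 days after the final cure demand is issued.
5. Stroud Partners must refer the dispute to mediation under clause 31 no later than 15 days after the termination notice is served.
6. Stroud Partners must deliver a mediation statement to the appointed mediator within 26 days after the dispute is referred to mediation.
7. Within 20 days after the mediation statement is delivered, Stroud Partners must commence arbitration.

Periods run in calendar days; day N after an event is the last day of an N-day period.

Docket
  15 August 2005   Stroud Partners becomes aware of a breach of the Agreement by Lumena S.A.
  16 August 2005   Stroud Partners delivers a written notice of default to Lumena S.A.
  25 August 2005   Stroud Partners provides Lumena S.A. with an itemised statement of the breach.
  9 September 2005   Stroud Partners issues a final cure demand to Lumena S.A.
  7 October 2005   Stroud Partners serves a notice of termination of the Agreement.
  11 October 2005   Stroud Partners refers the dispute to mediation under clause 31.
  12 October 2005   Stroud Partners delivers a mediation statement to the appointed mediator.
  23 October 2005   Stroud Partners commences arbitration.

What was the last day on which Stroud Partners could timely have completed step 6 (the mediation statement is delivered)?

6 November 2005

Step 6 runs from 11 October 2005, when the dispute is referred to mediation. 26 days after 11 October 2005 is 6 November 2005.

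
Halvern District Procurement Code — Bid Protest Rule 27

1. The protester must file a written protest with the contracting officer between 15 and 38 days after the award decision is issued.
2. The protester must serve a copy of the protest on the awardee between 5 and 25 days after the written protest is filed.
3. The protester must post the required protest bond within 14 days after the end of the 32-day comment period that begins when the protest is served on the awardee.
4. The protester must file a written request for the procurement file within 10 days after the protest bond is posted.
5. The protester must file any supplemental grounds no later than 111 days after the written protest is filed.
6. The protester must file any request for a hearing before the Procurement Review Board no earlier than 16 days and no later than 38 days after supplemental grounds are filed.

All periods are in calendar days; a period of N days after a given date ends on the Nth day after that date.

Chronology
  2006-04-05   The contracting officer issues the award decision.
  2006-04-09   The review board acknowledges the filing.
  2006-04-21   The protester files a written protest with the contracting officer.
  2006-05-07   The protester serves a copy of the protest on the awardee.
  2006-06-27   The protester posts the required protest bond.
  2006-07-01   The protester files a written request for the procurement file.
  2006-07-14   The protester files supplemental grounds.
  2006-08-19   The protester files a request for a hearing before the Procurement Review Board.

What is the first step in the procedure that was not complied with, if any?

Step 1 — 15 and 38 days from 2006-04-05 (when the award decision is issued) are 2006-04-20 and 2006-05-13 respectively; 2006-04-21 falls inside that range.
Step 2 — 5 and 25 days from 2006-04-21 (when the written protest is filed) are 2006-04-26 and 2006-05-16 respectively; done 2006-05-07, which is between those dates.
Step 3 — counting 14 days from 2006-06-08 (end of the 32-day comment period, which began when the protest is served on the awardee on 2006-05-07) gives a deadline of 2006-06-22; not done until 2006-06-27, 5 days after the deadline.
That is the first point of non-compliance.

Step 3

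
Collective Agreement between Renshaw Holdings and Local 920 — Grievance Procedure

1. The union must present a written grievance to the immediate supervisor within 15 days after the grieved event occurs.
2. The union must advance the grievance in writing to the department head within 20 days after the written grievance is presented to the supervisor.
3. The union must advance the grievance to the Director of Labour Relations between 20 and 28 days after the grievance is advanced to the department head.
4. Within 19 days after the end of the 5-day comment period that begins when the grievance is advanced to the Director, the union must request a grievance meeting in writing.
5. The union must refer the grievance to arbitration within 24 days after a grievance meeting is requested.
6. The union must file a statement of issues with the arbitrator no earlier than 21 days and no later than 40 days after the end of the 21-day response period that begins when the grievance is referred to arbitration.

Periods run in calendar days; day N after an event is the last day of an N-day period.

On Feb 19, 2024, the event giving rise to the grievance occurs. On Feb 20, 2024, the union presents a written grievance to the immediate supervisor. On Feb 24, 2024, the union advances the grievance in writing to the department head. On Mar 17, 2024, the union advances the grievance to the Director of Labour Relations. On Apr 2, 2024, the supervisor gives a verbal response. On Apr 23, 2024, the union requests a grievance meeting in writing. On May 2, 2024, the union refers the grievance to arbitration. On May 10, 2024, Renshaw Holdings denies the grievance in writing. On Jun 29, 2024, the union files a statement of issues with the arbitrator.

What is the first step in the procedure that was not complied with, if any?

Step 4

(1) due by Feb 19, 2024 + 15 days = Mar 5, 2024; Feb 20, 2024 is within that limit.
(2) due by Feb 20, 2024 + 20 days = Mar 11, 2024; Feb 24, 2024 is within that limit.
(3) the permitted window runs from Feb 24, 2024 + 20 = Mar 15, 2024 to Feb 24, 2024 + 28 = Mar 23, 2024; done Mar 17, 2024, which is between those dates.
(4) due by Mar 22, 2024 + 19 days = Apr 10, 2024; not done until Apr 23, 2024, 13 days after the deadline.
The analysis stops there.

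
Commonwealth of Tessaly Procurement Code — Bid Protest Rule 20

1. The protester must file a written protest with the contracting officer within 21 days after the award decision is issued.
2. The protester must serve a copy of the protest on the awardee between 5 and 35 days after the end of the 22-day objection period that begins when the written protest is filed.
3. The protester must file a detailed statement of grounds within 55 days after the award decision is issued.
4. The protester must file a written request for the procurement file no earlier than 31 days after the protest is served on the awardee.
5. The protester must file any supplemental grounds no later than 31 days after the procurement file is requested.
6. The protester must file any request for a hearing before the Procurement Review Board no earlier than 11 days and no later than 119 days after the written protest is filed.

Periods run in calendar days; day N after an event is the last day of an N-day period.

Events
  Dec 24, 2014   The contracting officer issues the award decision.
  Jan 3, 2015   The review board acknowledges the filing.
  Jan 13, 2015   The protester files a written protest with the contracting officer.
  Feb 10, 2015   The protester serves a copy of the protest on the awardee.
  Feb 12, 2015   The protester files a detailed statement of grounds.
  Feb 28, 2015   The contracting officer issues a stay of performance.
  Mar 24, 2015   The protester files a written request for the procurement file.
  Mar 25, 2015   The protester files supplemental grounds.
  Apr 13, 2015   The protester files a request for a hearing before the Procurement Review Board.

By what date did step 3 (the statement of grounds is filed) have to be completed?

Feb 17, 2015

Step 3 runs from Dec 24, 2014, when the award decision is issued. 55 days after Dec 24, 2014 is Feb 17, 2015.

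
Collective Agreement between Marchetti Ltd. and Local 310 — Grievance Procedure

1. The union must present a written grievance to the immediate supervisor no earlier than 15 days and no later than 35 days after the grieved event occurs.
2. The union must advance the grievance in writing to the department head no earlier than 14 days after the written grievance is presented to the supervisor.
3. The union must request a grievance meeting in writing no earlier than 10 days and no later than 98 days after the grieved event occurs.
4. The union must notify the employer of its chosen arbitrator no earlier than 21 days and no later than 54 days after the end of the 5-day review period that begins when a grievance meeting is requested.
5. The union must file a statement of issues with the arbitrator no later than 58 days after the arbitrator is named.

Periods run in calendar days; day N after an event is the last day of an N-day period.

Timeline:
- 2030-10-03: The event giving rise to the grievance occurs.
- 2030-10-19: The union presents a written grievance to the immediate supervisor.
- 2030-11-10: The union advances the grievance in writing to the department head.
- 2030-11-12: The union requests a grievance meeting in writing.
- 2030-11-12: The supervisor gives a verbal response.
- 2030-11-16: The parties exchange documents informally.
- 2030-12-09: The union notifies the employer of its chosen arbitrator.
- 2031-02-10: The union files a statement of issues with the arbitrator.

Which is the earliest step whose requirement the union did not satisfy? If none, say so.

(1) the permitted window runs from 2030-10-03 + 15 = 2030-10-18 to 2030-10-03 + 35 = 2030-11-07; done 2030-10-19, which is between those dates.
(2) permitted from 2030-10-19 + 14 days = 2030-11-02 onward; done 2030-11-10 — permitted.
(3) the permitted window runs from 2030-10-03 + 10 = 2030-10-13 to 2030-10-03 + 98 = 2031-01-09; done 2030-11-12 — within the window.
(4) the permitted window runs from 2030-11-17 + 21 = 2030-12-08 to 2030-11-17 + 54 = 2031-01-10; 2030-12-09 falls inside that range.
(5) due by 2030-12-09 + 58 days = 2031-02-05; 2031-02-10 misses that deadline by 5 days.

Step 5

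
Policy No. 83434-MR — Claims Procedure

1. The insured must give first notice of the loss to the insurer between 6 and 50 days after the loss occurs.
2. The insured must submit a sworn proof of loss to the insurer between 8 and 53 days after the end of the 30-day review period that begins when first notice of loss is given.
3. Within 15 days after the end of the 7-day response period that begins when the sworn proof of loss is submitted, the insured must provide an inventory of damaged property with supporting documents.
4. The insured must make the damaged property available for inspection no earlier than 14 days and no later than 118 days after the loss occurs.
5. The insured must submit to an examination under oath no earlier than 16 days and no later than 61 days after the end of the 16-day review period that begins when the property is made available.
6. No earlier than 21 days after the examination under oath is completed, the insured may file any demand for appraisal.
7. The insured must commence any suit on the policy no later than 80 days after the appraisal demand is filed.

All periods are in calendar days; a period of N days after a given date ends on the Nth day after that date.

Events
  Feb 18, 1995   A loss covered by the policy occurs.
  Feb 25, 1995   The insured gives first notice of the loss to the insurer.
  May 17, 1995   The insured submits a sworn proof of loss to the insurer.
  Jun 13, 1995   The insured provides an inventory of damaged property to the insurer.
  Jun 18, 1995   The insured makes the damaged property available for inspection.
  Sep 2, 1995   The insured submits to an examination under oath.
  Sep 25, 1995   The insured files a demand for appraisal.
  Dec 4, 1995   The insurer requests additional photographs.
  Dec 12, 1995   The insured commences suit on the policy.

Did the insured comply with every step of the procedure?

No

Step 1: the window is 6–50 days after Feb 18, 1995 (when the loss occurs), so Feb 24, 1995 through Apr 9, 1995; done Feb 25, 1995 — within the window.
Step 2: the window is 8–53 days after Mar 27, 1995 (end of the 30-day review period, which began when first notice of loss is given on Feb 25, 1995), so Apr 4, 1995 through May 19, 1995; done May 17, 1995 — within the window.
Step 3: 15 days after May 24, 1995 (end of the 7-day response period, which began when the sworn proof of loss is submitted on May 17, 1995) is Jun 8, 1995; Jun 13, 1995 misses that deadline by 5 days.
Later steps need not be reached.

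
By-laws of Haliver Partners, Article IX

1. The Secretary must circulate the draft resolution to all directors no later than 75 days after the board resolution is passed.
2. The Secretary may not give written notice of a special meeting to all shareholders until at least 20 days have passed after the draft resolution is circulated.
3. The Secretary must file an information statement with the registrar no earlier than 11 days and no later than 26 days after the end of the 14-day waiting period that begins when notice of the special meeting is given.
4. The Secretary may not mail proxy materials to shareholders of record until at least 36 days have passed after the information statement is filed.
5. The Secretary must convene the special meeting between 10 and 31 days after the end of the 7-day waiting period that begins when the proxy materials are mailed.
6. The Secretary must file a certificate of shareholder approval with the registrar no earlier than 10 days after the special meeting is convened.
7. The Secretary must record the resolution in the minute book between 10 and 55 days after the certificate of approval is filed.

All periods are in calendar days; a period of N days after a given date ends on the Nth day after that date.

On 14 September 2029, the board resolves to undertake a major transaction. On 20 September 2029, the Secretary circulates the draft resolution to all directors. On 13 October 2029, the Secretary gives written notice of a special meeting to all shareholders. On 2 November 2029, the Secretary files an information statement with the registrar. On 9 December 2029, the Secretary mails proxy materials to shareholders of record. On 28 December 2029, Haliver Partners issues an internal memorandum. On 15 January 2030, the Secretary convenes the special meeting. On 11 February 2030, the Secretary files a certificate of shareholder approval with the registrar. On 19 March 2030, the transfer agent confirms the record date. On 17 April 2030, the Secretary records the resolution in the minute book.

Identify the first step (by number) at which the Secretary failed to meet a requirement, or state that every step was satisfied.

(1) due by 14 September 2029 + 75 days = 28 November 2029; done 20 September 2029 — timely.
(2) permitted from 20 September 2029 + 20 days = 10 October 2029 onward; 13 October 2029 is on or after that date.
(3) the permitted window runs from 27 October 2029 + 11 = 7 November 2029 to 27 October 2029 + 26 = 22 November 2029; 2 November 2029 is 5 days too early.

Step 3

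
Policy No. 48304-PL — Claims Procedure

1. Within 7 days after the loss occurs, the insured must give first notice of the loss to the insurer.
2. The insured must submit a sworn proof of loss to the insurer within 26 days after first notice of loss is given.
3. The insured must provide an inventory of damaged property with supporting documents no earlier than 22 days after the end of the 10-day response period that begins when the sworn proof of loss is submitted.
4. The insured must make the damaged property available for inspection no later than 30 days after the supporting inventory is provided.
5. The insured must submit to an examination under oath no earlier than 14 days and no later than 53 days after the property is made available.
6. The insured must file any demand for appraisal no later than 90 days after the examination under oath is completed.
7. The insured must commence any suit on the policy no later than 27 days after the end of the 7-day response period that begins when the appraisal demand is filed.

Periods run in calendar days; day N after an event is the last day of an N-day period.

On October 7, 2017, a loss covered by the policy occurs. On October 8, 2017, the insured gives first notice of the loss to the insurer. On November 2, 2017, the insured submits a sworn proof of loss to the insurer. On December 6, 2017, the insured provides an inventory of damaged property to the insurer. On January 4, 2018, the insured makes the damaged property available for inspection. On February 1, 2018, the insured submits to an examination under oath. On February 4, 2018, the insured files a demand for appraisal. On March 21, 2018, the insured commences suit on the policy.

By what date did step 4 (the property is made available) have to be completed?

January 5, 2018

Step 4 runs from December 6, 2017, when the supporting inventory is provided. 30 days after December 6, 2017 is January 5, 2018.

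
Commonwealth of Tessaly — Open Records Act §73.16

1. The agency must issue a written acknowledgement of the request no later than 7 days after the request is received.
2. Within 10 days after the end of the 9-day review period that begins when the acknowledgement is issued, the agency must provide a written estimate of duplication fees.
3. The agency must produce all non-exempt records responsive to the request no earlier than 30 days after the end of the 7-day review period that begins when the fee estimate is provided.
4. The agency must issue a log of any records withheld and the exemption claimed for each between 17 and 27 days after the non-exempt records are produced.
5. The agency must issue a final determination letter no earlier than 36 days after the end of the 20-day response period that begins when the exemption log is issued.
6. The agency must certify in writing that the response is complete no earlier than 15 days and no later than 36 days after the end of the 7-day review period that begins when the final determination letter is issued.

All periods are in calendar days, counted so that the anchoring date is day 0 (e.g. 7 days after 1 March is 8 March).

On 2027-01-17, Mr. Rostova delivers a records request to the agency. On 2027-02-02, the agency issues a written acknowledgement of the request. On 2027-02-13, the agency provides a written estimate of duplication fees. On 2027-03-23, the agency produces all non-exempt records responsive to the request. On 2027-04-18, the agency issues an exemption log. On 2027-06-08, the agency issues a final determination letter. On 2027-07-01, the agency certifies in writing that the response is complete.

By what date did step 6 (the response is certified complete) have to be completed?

2027-07-21

The final determination letter is issued on 2027-06-08; the 7-day review period therefore ends 2027-06-15, and step 6 runs from that date. The window is 15–36 days after 2027-06-15; it closes on 2027-07-21.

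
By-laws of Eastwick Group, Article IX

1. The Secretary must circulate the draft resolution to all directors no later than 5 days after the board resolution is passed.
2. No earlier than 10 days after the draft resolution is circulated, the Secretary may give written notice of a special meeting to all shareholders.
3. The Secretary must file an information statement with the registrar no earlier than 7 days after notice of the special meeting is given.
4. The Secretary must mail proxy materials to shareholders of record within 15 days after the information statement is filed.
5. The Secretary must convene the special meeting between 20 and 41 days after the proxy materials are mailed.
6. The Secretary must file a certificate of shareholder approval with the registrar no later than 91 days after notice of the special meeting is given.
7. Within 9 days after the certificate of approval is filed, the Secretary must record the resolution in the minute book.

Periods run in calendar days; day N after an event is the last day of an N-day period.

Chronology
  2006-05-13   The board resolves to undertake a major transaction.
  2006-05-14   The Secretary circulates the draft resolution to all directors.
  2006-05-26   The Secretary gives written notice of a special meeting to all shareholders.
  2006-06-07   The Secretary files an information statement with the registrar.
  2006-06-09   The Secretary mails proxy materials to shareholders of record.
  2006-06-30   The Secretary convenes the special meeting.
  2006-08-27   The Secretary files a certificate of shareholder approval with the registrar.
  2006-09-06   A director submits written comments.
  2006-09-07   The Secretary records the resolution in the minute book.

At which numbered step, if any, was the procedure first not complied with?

(1) due by 2006-05-13 + 5 days = 2006-05-18; done 2006-05-14 — timely.
(2) permitted from 2006-05-14 + 10 days = 2006-05-24 onward; done 2006-05-26 — permitted.
(3) permitted from 2006-05-26 + 7 days = 2006-06-02 onward; done 2006-06-07 — permitted.
(4) due by 2006-06-07 + 15 days = 2006-06-22; 2006-06-09 is within that limit.
(5) the permitted window runs from 2006-06-09 + 20 = 2006-06-29 to 2006-06-09 + 41 = 2006-07-20; done 2006-06-30 — within the window.
(6) due by 2006-05-26 + 91 days = 2006-08-25; done 2006-08-27 — 2 days late.

Step 6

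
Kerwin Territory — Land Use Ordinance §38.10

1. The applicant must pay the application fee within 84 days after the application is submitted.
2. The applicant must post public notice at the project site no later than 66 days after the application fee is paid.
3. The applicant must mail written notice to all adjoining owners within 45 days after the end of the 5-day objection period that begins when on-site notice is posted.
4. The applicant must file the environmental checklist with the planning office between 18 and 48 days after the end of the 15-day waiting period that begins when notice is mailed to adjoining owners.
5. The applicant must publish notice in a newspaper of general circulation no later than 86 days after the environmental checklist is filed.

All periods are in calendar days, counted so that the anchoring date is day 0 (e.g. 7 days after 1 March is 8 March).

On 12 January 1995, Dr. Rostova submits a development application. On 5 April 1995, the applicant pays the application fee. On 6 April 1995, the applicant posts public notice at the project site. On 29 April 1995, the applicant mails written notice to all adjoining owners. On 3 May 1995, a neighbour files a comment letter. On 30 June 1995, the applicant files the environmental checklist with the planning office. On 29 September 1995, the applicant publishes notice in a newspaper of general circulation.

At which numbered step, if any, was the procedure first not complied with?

Step 1: 84 days after 12 January 1995 (when the application is submitted) is 6 April 1995; 5 April 1995 is within that limit.
Step 2: 66 days after 5 April 1995 (when the application fee is paid) is 10 June 1995; completed 6 April 1995, before the deadline.
Step 3: 45 days after 11 April 1995 (end of the 5-day objection period, which began when on-site notice is posted on 6 April 1995) is 26 May 1995; completed 29 April 1995, before the deadline.
Step 4: the window is 18–48 days after 14 May 1995 (end of the 15-day waiting period, which began when notice is mailed to adjoining owners on 29 April 1995), so 1 June 1995 through 1 July 1995; done 30 June 1995, which is between those dates.
Step 5: 86 days after 30 June 1995 (when the environmental checklist is filed) is 24 September 1995; not done until 29 September 1995, 5 days after the deadline.
The analysis stops there.

Step 5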